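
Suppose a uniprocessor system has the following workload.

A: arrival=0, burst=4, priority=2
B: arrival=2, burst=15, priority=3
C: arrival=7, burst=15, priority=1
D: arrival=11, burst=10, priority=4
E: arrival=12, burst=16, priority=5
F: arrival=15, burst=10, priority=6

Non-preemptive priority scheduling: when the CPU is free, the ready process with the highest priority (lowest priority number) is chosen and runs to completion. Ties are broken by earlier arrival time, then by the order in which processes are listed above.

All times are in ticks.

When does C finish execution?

Schedule: | A 0-4 | B 4-19 | C 19-34 | D 34-44 | E 44-60 | F 60-70 |
Completion: A=4  B=19  C=34  D=44  E=60  F=70

34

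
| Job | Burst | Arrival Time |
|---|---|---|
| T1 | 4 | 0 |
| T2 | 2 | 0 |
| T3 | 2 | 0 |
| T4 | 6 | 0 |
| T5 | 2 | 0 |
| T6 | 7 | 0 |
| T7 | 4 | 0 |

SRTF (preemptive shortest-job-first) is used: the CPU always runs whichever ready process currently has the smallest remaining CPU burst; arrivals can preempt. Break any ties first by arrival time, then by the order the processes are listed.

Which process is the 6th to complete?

T4

Gantt: | T2 0-2 | T3 2-4 | T5 4-6 | T1 6-10 | T7 10-14 | T4 14-20 | T6 20-27 |
Completion: T1=10  T2=2  T3=4  T4=20  T5=6  T6=27  T7=14
Turnaround (C−A): T1=10  T2=2  T3=4  T4=20  T5=6  T6=27  T7=14
Finish order: T2 → T3 → T5 → T1 → T7 → T4 → T6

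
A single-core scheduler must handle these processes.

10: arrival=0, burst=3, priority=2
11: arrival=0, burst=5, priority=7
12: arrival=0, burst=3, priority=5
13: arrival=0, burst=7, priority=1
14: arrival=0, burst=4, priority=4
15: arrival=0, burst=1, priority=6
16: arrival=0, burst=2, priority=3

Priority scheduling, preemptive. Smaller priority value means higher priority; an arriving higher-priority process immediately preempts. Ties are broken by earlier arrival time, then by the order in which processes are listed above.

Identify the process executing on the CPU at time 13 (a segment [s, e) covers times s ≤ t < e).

Timeline: | 13 0-7 | 10 7-10 | 16 10-12 | 14 12-16 | 12 16-19 | 15 19-20 | 11 20-25 |
Completion: 10=10  11=25  12=19  13=7  14=16  15=20  16=12

14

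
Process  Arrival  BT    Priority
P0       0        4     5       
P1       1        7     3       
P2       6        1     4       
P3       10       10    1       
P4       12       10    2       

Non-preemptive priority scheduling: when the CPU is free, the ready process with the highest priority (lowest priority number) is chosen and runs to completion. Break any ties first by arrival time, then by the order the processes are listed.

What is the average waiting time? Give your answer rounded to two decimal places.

Timeline: | P0 0-4 | P1 4-11 | P3 11-21 | P4 21-31 | P2 31-32 |
Completion: P0=4  P1=11  P2=32  P3=21  P4=31
Turnaround (C−A): P0=4  P1=10  P2=26  P3=11  P4=19
Waiting times: P0=0, P1=3, P2=25, P3=1, P4=9
Average waiting = (0+3+25+1+9) / 5 = 38/5 = 7.60

7.60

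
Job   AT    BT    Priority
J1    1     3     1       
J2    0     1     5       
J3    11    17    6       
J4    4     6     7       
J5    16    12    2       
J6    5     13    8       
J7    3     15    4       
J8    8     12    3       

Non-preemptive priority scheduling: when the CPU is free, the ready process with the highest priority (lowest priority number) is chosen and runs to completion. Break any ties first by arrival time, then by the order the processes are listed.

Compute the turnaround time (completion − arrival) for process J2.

1

Schedule: | J2 0-1 | J1 1-4 | J7 4-19 | J5 19-31 | J8 31-43 | J3 43-60 | J4 60-66 | J6 66-79 |
Completion: J1=4  J2=1  J3=60  J4=66  J5=31  J6=79  J7=19  J8=43
Turnaround (C−A): J1=3  J2=1  J3=49  J4=62  J5=15  J6=74  J7=16  J8=35
Turnaround(J2) = completion − arrival = 1 − 0 = 1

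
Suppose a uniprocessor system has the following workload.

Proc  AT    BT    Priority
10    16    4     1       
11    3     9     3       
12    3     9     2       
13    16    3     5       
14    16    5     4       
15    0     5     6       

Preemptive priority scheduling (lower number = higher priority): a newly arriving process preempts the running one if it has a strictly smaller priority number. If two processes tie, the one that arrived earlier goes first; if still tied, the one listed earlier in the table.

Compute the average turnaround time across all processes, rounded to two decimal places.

Timeline: | 15 0-3 | 12 3-12 | 11 12-16 | 10 16-20 | 11 20-25 | 14 25-30 | 13 30-33 | 15 33-35 |
Completion: 10=20  11=25  12=12  13=33  14=30  15=35
Turnaround times: 10=4, 11=22, 12=9, 13=17, 14=14, 15=35
Average turnaround = (4+22+9+17+14+35) / 6 = 101/6 = 16.83

16.83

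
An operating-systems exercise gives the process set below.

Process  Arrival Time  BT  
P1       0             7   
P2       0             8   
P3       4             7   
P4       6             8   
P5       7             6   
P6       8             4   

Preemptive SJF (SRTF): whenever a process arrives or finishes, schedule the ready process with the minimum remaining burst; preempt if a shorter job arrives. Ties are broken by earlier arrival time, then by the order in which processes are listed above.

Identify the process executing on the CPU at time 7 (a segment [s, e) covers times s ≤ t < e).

Timeline: | P1 0-7 | P5 7-8 | P6 8-12 | P5 12-17 | P3 17-24 | P2 24-32 | P4 32-40 |
Completion: P1=7  P2=32  P3=24  P4=40  P5=17  P6=12

P5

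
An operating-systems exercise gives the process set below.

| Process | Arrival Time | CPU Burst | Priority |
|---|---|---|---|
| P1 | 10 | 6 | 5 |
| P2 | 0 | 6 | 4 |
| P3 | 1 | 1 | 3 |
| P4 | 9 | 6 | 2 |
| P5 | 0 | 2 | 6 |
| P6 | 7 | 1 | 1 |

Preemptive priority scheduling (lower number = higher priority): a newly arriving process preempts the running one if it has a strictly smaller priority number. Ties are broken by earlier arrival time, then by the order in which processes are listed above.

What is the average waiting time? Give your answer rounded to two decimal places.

Schedule: | P2 0-1 | P3 1-2 | P2 2-7 | P6 7-8 | P5 8-9 | P4 9-15 | P1 15-21 | P5 21-22 |
Completion: P1=21  P2=7  P3=2  P4=15  P5=22  P6=8
Waiting times: P1=5, P2=1, P3=0, P4=0, P5=20, P6=0
Average waiting = (5+1+0+0+20+0) / 6 = 26/6 = 4.33

4.33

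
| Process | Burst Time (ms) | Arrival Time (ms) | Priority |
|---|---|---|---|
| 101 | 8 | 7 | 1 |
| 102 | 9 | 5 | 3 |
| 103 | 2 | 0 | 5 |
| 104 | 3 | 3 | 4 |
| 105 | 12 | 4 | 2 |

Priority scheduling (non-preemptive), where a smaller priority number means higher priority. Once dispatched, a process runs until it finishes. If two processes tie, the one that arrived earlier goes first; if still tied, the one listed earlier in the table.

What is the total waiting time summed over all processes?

34

Timeline: | 103 0-2 | idle 2-3 | 104 3-6 | 105 6-18 | 101 18-26 | 102 26-35 |
Completion: 101=26  102=35  103=2  104=6  105=18
Turnaround (C−A): 101=19  102=30  103=2  104=3  105=14
Waiting = turnaround − burst: 101=11, 102=21, 103=0, 104=0, 105=2
Total waiting = 11 + 21 + 0 + 0 + 2 = 34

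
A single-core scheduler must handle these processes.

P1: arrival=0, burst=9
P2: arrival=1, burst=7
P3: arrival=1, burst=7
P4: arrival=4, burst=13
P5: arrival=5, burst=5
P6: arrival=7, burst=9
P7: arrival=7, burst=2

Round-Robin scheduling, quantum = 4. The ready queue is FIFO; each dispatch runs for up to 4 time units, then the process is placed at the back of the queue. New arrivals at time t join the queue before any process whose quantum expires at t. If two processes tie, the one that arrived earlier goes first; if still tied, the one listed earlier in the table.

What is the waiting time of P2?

25

Timeline: | P1 0-4 | P2 4-8 | P3 8-12 | P4 12-16 | P1 16-20 | P5 20-24 | P6 24-28 | P7 28-30 | P2 30-33 | P3 33-36 | P4 36-40 | P1 40-41 | P5 41-42 | P6 42-46 | P4 46-50 | P6 50-51 | P4 51-52 |
Completion: P1=41  P2=33  P3=36  P4=52  P5=42  P6=51  P7=30
Turnaround (C−A): P1=41  P2=32  P3=35  P4=48  P5=37  P6=44  P7=23
Waiting(P2) = turnaround − burst = 32 − 7 = 25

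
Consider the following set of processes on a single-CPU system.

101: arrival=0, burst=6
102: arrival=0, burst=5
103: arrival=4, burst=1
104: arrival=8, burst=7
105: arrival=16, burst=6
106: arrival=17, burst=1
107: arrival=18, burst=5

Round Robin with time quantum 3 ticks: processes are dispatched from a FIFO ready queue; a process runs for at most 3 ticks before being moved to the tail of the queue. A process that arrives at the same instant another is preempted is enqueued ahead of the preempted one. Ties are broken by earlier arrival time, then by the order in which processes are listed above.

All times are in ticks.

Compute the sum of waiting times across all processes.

Timeline: | 101 0-3 | 102 3-6 | 101 6-9 | 103 9-10 | 102 10-12 | 104 12-18 | 105 18-21 | 106 21-22 | 107 22-25 | 104 25-26 | 105 26-29 | 107 29-31 |
Completion: 101=9  102=12  103=10  104=26  105=29  106=22  107=31
Turnaround (C−A): 101=9  102=12  103=6  104=18  105=13  106=5  107=13
Waiting = turnaround − burst: 101=3, 102=7, 103=5, 104=11, 105=7, 106=4, 107=8
Total waiting = 3 + 7 + 5 + 11 + 7 + 4 + 8 = 45

45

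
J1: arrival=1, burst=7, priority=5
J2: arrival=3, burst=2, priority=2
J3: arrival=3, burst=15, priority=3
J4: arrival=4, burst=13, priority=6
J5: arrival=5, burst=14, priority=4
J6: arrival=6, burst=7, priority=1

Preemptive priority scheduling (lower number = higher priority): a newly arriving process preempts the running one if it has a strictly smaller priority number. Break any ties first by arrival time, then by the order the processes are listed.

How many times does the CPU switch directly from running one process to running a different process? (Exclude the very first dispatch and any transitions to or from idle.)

7

Gantt: | idle 0-1 | J1 1-3 | J2 3-5 | J3 5-6 | J6 6-13 | J3 13-27 | J5 27-41 | J1 41-46 | J4 46-59 |
Completion: J1=46  J2=5  J3=27  J4=59  J5=41  J6=13
Turnaround (C−A): J1=45  J2=2  J3=24  J4=55  J5=36  J6=7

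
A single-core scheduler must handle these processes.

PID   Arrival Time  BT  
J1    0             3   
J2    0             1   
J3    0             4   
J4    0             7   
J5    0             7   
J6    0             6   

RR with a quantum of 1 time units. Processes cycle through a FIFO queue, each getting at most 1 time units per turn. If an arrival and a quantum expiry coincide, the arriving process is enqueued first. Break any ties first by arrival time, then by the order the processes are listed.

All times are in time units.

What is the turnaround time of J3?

17

Gantt: | J1 0-1 | J2 1-2 | J3 2-3 | J4 3-4 | J5 4-5 | J6 5-6 | J1 6-7 | J3 7-8 | J4 8-9 | J5 9-10 | J6 10-11 | J1 11-12 | J3 12-13 | J4 13-14 | J5 14-15 | J6 15-16 | J3 16-17 | J4 17-18 | J5 18-19 | J6 19-20 | J4 20-21 | J5 21-22 | J6 22-23 | J4 23-24 | J5 24-25 | J6 25-26 | J4 26-27 | J5 27-28 |
Completion: J1=12  J2=2  J3=17  J4=27  J5=28  J6=26
Turnaround (C−A): J1=12  J2=2  J3=17  J4=27  J5=28  J6=26
Turnaround(J3) = completion − arrival = 17 − 0 = 17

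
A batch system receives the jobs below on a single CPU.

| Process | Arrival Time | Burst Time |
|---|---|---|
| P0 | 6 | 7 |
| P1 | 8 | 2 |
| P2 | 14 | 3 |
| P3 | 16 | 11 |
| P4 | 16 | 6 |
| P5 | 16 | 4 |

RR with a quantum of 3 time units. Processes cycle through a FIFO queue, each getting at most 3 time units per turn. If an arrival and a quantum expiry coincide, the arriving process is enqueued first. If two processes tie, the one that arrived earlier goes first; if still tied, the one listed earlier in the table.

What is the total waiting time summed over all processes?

43

Timeline: | idle 0-6 | P0 6-9 | P1 9-11 | P0 11-14 | P2 14-17 | P0 17-18 | P3 18-21 | P4 21-24 | P5 24-27 | P3 27-30 | P4 30-33 | P5 33-34 | P3 34-39 |
Completion: P0=18  P1=11  P2=17  P3=39  P4=33  P5=34
Turnaround (C−A): P0=12  P1=3  P2=3  P3=23  P4=17  P5=18
Waiting = turnaround − burst: P0=5, P1=1, P2=0, P3=12, P4=11, P5=14
Total waiting = 5 + 1 + 0 + 12 + 11 + 14 = 43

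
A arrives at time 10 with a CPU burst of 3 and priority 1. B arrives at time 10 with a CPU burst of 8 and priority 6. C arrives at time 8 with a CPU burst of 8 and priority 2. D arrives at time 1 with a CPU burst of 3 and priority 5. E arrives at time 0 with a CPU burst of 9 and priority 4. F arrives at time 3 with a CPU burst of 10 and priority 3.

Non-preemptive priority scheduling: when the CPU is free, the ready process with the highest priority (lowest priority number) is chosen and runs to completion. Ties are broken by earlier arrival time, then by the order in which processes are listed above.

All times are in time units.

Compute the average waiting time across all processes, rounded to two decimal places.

12.83

Gantt: | E 0-9 | C 9-17 | A 17-20 | F 20-30 | D 30-33 | B 33-41 |
Completion: A=20  B=41  C=17  D=33  E=9  F=30
Turnaround (C−A): A=10  B=31  C=9  D=32  E=9  F=27
Waiting times: A=7, B=23, C=1, D=29, E=0, F=17
Average waiting = (7+23+1+29+0+17) / 6 = 77/6 = 12.83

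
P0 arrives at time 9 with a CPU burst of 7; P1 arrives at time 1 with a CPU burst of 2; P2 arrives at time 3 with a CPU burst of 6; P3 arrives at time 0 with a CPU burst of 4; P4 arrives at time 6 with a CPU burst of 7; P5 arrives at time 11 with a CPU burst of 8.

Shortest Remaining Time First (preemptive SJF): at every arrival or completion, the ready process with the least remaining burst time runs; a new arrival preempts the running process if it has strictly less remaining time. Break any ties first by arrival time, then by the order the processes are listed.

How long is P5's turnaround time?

23

Gantt: | P3 0-1 | P1 1-3 | P3 3-6 | P2 6-12 | P4 12-19 | P0 19-26 | P5 26-34 |
Completion: P0=26  P1=3  P2=12  P3=6  P4=19  P5=34
Turnaround (C−A): P0=17  P1=2  P2=9  P3=6  P4=13  P5=23
Turnaround(P5) = completion − arrival = 34 − 11 = 23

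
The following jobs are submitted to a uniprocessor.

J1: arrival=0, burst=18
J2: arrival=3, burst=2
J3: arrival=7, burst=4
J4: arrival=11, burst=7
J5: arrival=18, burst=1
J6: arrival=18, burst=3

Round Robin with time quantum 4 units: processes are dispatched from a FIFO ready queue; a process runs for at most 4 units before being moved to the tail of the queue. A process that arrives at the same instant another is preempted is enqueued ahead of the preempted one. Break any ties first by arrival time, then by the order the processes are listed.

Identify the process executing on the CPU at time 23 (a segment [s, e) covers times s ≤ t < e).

J6

Schedule: | J1 0-4 | J2 4-6 | J1 6-10 | J3 10-14 | J1 14-18 | J4 18-22 | J5 22-23 | J6 23-26 | J1 26-30 | J4 30-33 | J1 33-35 |
Completion: J1=35  J2=6  J3=14  J4=33  J5=23  J6=26
Turnaround (C−A): J1=35  J2=3  J3=7  J4=22  J5=5  J6=8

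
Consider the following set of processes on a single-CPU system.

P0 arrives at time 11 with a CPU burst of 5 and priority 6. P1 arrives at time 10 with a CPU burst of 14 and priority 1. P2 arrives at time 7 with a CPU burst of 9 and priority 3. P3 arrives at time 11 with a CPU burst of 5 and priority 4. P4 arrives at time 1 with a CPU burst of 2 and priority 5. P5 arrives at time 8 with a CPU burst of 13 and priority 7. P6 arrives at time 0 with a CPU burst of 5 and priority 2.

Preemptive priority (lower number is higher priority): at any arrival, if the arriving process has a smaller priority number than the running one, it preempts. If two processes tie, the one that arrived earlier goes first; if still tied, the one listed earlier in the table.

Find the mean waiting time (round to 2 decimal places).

13.29

Schedule: | P6 0-5 | P4 5-7 | P2 7-10 | P1 10-24 | P2 24-30 | P3 30-35 | P0 35-40 | P5 40-53 |
Completion: P0=40  P1=24  P2=30  P3=35  P4=7  P5=53  P6=5
Waiting times: P0=24, P1=0, P2=14, P3=19, P4=4, P5=32, P6=0
Average waiting = (24+0+14+19+4+32+0) / 7 = 93/7 = 13.29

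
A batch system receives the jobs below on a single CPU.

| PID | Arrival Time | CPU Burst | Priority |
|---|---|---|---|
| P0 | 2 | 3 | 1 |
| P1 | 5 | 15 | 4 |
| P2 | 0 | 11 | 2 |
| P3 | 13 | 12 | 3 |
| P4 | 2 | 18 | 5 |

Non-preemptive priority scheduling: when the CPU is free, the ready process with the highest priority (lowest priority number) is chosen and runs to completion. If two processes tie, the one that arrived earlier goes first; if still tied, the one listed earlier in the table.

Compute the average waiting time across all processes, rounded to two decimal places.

14.00

Gantt: | P2 0-11 | P0 11-14 | P3 14-26 | P1 26-41 | P4 41-59 |
Completion: P0=14  P1=41  P2=11  P3=26  P4=59
Turnaround (C−A): P0=12  P1=36  P2=11  P3=13  P4=57
Waiting times: P0=9, P1=21, P2=0, P3=1, P4=39
Average waiting = (9+21+0+1+39) / 5 = 70/5 = 14.00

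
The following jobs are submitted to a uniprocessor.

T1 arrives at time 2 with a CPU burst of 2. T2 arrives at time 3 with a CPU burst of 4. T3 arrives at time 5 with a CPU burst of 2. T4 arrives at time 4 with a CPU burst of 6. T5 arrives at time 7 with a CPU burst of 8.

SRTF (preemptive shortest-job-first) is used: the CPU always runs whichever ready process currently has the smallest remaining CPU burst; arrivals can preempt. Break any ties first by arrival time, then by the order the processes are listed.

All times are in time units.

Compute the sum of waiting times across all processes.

18

Schedule: | idle 0-2 | T1 2-4 | T2 4-5 | T3 5-7 | T2 7-10 | T4 10-16 | T5 16-24 |
Completion: T1=4  T2=10  T3=7  T4=16  T5=24
Waiting = turnaround − burst: T1=0, T2=3, T3=0, T4=6, T5=9
Total waiting = 0 + 3 + 0 + 6 + 9 = 18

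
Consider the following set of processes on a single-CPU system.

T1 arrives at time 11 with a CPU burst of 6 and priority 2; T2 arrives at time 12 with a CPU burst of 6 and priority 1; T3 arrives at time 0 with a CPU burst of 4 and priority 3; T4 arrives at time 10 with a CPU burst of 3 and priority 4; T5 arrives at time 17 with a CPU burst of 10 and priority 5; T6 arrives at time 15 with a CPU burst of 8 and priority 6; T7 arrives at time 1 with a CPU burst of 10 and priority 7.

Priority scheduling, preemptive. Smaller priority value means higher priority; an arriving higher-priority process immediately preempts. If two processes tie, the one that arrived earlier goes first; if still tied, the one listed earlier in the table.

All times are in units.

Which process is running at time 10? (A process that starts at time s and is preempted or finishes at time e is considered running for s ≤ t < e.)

T4

Schedule: | T3 0-4 | T7 4-10 | T4 10-11 | T1 11-12 | T2 12-18 | T1 18-23 | T4 23-25 | T5 25-35 | T6 35-43 | T7 43-47 |
Completion: T1=23  T2=18  T3=4  T4=25  T5=35  T6=43  T7=47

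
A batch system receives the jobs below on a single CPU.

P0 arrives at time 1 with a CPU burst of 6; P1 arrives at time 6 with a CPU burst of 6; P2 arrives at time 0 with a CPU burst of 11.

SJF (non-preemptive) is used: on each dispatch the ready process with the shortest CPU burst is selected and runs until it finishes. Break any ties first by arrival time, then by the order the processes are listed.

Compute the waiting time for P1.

11

Gantt: | P2 0-11 | P0 11-17 | P1 17-23 |
Completion: P0=17  P1=23  P2=11
Waiting(P1) = turnaround − burst = 17 − 6 = 11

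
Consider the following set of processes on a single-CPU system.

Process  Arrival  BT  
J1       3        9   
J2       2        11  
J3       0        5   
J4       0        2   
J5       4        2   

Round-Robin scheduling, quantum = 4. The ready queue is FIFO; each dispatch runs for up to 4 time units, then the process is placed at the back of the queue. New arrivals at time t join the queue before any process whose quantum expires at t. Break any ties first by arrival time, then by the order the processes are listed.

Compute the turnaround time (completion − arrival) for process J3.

17

Gantt: | J3 0-4 | J4 4-6 | J2 6-10 | J1 10-14 | J5 14-16 | J3 16-17 | J2 17-21 | J1 21-25 | J2 25-28 | J1 28-29 |
Completion: J1=29  J2=28  J3=17  J4=6  J5=16
Turnaround (C−A): J1=26  J2=26  J3=17  J4=6  J5=12
Turnaround(J3) = completion − arrival = 17 − 0 = 17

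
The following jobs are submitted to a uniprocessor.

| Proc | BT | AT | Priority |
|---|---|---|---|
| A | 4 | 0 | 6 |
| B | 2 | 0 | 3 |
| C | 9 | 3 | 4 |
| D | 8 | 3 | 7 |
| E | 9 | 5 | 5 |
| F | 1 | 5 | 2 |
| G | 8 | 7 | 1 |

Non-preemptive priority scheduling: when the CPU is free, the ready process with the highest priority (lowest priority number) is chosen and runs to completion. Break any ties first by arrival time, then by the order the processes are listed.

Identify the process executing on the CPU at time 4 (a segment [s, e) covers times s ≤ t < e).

A

Timeline: | B 0-2 | A 2-6 | F 6-7 | G 7-15 | C 15-24 | E 24-33 | D 33-41 |
Completion: A=6  B=2  C=24  D=41  E=33  F=7  G=15
Turnaround (C−A): A=6  B=2  C=21  D=38  E=28  F=2  G=8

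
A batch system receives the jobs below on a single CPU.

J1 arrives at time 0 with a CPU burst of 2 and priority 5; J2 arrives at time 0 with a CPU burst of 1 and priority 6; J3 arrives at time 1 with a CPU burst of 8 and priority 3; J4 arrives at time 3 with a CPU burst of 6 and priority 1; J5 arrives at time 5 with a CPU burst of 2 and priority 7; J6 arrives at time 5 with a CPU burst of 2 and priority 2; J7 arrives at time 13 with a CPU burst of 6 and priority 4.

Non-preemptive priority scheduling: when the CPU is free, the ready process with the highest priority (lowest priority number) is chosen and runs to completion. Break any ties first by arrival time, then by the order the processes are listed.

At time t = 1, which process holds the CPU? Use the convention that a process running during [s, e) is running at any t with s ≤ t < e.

J1

Schedule: | J1 0-2 | J3 2-10 | J4 10-16 | J6 16-18 | J7 18-24 | J2 24-25 | J5 25-27 |
Completion: J1=2  J2=25  J3=10  J4=16  J5=27  J6=18  J7=24
Turnaround (C−A): J1=2  J2=25  J3=9  J4=13  J5=22  J6=13  J7=11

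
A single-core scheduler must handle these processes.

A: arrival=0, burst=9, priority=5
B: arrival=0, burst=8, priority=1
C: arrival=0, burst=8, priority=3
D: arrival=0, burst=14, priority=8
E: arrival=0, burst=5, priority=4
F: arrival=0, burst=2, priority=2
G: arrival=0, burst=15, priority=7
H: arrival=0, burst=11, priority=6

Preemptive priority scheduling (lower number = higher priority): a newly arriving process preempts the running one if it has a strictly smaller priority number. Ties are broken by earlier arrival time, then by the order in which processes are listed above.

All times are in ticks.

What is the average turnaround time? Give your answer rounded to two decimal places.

33.00

Timeline: | B 0-8 | F 8-10 | C 10-18 | E 18-23 | A 23-32 | H 32-43 | G 43-58 | D 58-72 |
Completion: A=32  B=8  C=18  D=72  E=23  F=10  G=58  H=43
Turnaround times: A=32, B=8, C=18, D=72, E=23, F=10, G=58, H=43
Average turnaround = (32+8+18+72+23+10+58+43) / 8 = 264/8 = 33.00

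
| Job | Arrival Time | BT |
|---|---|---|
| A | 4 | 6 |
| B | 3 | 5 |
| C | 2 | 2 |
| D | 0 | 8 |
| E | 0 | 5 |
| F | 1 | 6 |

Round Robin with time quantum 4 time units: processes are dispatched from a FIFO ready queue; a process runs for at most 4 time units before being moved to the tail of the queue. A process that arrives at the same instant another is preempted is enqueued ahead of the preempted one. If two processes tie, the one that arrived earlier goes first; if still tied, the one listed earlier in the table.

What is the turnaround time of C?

12

Schedule: | D 0-4 | E 4-8 | F 8-12 | C 12-14 | B 14-18 | A 18-22 | D 22-26 | E 26-27 | F 27-29 | B 29-30 | A 30-32 |
Completion: A=32  B=30  C=14  D=26  E=27  F=29
Turnaround (C−A): A=28  B=27  C=12  D=26  E=27  F=28
Turnaround(C) = completion − arrival = 14 − 2 = 12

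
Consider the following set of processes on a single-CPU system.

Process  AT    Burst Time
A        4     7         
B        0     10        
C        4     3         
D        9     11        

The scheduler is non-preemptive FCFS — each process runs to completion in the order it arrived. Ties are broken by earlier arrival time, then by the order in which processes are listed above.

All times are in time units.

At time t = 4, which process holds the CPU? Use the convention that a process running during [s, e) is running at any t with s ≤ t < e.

B

Timeline: | B 0-10 | A 10-17 | C 17-20 | D 20-31 |
Completion: A=17  B=10  C=20  D=31
Turnaround (C−A): A=13  B=10  C=16  D=22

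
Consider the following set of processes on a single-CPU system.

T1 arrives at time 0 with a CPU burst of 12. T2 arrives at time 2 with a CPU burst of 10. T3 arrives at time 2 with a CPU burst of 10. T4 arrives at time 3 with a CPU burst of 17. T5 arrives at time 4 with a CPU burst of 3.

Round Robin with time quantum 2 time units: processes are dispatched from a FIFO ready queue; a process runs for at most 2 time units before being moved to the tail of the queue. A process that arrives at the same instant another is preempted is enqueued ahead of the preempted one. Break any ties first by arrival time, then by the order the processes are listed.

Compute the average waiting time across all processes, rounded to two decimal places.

26.60

Gantt: | T1 0-2 | T2 2-4 | T3 4-6 | T1 6-8 | T4 8-10 | T5 10-12 | T2 12-14 | T3 14-16 | T1 16-18 | T4 18-20 | T5 20-21 | T2 21-23 | T3 23-25 | T1 25-27 | T4 27-29 | T2 29-31 | T3 31-33 | T1 33-35 | T4 35-37 | T2 37-39 | T3 39-41 | T1 41-43 | T4 43-52 |
Completion: T1=43  T2=39  T3=41  T4=52  T5=21
Turnaround (C−A): T1=43  T2=37  T3=39  T4=49  T5=17
Waiting times: T1=31, T2=27, T3=29, T4=32, T5=14
Average waiting = (31+27+29+32+14) / 5 = 133/5 = 26.60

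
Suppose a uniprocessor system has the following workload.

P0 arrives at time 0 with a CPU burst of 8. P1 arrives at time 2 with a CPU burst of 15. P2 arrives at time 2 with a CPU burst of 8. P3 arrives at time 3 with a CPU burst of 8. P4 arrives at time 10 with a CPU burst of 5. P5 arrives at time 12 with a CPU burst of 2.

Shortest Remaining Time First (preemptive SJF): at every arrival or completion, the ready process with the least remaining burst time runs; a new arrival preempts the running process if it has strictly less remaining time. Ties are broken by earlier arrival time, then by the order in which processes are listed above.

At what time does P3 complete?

31

Timeline: | P0 0-8 | P2 8-10 | P4 10-12 | P5 12-14 | P4 14-17 | P2 17-23 | P3 23-31 | P1 31-46 |
Completion: P0=8  P1=46  P2=23  P3=31  P4=17  P5=14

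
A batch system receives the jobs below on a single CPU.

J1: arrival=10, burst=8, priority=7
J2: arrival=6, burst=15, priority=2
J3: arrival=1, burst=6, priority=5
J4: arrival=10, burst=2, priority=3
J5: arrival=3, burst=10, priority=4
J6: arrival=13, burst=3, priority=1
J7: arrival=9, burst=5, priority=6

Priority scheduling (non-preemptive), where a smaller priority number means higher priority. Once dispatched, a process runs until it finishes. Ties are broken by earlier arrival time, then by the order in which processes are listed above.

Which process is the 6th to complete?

J7

Gantt: | idle 0-1 | J3 1-7 | J2 7-22 | J6 22-25 | J4 25-27 | J5 27-37 | J7 37-42 | J1 42-50 |
Completion: J1=50  J2=22  J3=7  J4=27  J5=37  J6=25  J7=42
Turnaround (C−A): J1=40  J2=16  J3=6  J4=17  J5=34  J6=12  J7=33
Finish order: J3 → J2 → J6 → J4 → J5 → J7 → J1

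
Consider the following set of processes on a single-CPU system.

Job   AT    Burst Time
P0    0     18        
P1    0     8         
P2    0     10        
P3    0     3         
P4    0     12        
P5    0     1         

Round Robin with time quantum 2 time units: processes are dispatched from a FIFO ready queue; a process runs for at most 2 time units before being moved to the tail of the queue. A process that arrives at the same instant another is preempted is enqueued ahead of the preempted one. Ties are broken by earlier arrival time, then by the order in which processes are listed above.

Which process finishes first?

P5

Schedule: | P0 0-2 | P1 2-4 | P2 4-6 | P3 6-8 | P4 8-10 | P5 10-11 | P0 11-13 | P1 13-15 | P2 15-17 | P3 17-18 | P4 18-20 | P0 20-22 | P1 22-24 | P2 24-26 | P4 26-28 | P0 28-30 | P1 30-32 | P2 32-34 | P4 34-36 | P0 36-38 | P2 38-40 | P4 40-42 | P0 42-44 | P4 44-46 | P0 46-52 |
Completion: P0=52  P1=32  P2=40  P3=18  P4=46  P5=11
Finish order: P5 → P3 → P1 → P2 → P4 → P0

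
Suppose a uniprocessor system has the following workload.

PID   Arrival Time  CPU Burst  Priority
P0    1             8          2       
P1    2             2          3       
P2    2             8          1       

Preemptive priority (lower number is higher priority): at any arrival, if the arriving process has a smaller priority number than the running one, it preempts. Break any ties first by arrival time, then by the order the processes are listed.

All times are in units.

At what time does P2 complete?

10

Timeline: | idle 0-1 | P0 1-2 | P2 2-10 | P0 10-17 | P1 17-19 |
Completion: P0=17  P1=19  P2=10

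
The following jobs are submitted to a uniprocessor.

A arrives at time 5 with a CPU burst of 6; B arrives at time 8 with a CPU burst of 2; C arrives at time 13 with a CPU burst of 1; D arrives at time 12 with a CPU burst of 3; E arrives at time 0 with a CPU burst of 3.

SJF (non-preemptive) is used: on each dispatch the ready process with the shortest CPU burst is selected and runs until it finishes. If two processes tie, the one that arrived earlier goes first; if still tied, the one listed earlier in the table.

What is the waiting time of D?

Schedule: | E 0-3 | idle 3-5 | A 5-11 | B 11-13 | C 13-14 | D 14-17 |
Completion: A=11  B=13  C=14  D=17  E=3
Waiting(D) = turnaround − burst = 5 − 3 = 2

2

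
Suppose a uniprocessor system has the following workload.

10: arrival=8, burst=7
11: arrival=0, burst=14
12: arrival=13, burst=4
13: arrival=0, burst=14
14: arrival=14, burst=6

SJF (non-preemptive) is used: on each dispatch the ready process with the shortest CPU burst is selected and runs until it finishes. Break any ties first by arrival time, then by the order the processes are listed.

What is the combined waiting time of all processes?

52

Gantt: | 11 0-14 | 12 14-18 | 14 18-24 | 10 24-31 | 13 31-45 |
Completion: 10=31  11=14  12=18  13=45  14=24
Turnaround (C−A): 10=23  11=14  12=5  13=45  14=10
Waiting = turnaround − burst: 10=16, 11=0, 12=1, 13=31, 14=4
Total waiting = 16 + 0 + 1 + 31 + 4 = 52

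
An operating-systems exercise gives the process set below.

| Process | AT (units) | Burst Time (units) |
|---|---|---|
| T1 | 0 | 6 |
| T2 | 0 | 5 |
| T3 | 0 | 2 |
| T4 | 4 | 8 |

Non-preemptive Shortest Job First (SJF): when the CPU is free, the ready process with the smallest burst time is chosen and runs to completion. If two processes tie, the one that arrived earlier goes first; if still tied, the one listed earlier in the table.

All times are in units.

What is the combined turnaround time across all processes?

39

Schedule: | T3 0-2 | T2 2-7 | T1 7-13 | T4 13-21 |
Completion: T1=13  T2=7  T3=2  T4=21
Turnaround (C−A): T1=13  T2=7  T3=2  T4=17
Turnaround = completion − arrival: T1=13, T2=7, T3=2, T4=17
Total turnaround = 13 + 7 + 2 + 17 = 39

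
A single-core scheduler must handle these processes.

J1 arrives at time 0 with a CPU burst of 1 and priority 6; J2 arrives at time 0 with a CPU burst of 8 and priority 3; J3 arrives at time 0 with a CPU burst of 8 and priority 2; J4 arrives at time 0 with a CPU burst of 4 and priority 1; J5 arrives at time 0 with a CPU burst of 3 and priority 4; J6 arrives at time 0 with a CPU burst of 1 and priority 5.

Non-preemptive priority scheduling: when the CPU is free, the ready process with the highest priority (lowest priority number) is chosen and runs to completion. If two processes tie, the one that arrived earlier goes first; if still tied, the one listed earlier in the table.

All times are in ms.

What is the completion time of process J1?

25

Schedule: | J4 0-4 | J3 4-12 | J2 12-20 | J5 20-23 | J6 23-24 | J1 24-25 |
Completion: J1=25  J2=20  J3=12  J4=4  J5=23  J6=24
Turnaround (C−A): J1=25  J2=20  J3=12  J4=4  J5=23  J6=24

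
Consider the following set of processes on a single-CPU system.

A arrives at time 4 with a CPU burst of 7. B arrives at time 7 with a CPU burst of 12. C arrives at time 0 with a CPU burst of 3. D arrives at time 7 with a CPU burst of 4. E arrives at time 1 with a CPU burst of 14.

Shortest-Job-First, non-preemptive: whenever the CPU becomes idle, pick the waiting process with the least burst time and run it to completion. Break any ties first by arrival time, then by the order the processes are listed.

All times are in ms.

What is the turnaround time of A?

24

Schedule: | C 0-3 | E 3-17 | D 17-21 | A 21-28 | B 28-40 |
Completion: A=28  B=40  C=3  D=21  E=17
Turnaround (C−A): A=24  B=33  C=3  D=14  E=16
Turnaround(A) = completion − arrival = 28 − 4 = 24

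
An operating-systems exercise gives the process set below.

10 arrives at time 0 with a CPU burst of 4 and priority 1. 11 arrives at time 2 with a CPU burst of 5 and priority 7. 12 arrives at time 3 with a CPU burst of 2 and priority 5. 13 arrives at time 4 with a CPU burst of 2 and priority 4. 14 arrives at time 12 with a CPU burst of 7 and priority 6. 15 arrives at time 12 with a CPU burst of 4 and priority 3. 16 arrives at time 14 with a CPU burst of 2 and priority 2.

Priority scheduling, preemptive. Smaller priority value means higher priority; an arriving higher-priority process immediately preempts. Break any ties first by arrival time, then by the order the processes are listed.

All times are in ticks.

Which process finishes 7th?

11

Timeline: | 10 0-4 | 13 4-6 | 12 6-8 | 11 8-12 | 15 12-14 | 16 14-16 | 15 16-18 | 14 18-25 | 11 25-26 |
Completion: 10=4  11=26  12=8  13=6  14=25  15=18  16=16
Turnaround (C−A): 10=4  11=24  12=5  13=2  14=13  15=6  16=2
Finish order: 10 → 13 → 12 → 16 → 15 → 14 → 11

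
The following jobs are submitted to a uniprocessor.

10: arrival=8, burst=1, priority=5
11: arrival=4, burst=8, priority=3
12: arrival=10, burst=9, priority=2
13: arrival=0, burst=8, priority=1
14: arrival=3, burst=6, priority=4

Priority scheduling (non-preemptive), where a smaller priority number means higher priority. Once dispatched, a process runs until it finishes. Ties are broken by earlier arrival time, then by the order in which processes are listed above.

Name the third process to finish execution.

Schedule: | 13 0-8 | 11 8-16 | 12 16-25 | 14 25-31 | 10 31-32 |
Completion: 10=32  11=16  12=25  13=8  14=31
Turnaround (C−A): 10=24  11=12  12=15  13=8  14=28
Finish order: 13 → 11 → 12 → 14 → 10

12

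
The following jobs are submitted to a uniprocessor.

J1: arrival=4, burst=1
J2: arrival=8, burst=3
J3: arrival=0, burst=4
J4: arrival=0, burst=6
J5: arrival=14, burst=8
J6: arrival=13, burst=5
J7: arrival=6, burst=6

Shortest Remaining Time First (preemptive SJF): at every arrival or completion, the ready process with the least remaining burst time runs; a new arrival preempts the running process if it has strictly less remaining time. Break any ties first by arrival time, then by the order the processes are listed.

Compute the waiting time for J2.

Schedule: | J3 0-4 | J1 4-5 | J4 5-11 | J2 11-14 | J6 14-19 | J7 19-25 | J5 25-33 |
Completion: J1=5  J2=14  J3=4  J4=11  J5=33  J6=19  J7=25
Turnaround (C−A): J1=1  J2=6  J3=4  J4=11  J5=19  J6=6  J7=19
Waiting(J2) = turnaround − burst = 6 − 3 = 3

3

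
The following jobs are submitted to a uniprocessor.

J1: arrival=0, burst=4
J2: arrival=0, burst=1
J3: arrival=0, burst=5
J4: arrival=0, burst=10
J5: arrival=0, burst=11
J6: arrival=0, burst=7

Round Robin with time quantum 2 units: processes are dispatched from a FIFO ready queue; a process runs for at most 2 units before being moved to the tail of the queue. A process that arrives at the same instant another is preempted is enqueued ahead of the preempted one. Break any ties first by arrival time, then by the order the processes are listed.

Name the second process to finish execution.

Schedule: | J1 0-2 | J2 2-3 | J3 3-5 | J4 5-7 | J5 7-9 | J6 9-11 | J1 11-13 | J3 13-15 | J4 15-17 | J5 17-19 | J6 19-21 | J3 21-22 | J4 22-24 | J5 24-26 | J6 26-28 | J4 28-30 | J5 30-32 | J6 32-33 | J4 33-35 | J5 35-38 |
Completion: J1=13  J2=3  J3=22  J4=35  J5=38  J6=33
Finish order: J2 → J1 → J3 → J6 → J4 → J5

J1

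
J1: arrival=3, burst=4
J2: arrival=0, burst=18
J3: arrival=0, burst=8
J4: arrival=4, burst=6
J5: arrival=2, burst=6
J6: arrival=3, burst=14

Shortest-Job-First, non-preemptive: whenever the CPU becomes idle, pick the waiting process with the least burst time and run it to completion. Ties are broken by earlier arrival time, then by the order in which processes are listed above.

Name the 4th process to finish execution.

J4

Schedule: | J3 0-8 | J1 8-12 | J5 12-18 | J4 18-24 | J6 24-38 | J2 38-56 |
Completion: J1=12  J2=56  J3=8  J4=24  J5=18  J6=38
Finish order: J3 → J1 → J5 → J4 → J6 → J2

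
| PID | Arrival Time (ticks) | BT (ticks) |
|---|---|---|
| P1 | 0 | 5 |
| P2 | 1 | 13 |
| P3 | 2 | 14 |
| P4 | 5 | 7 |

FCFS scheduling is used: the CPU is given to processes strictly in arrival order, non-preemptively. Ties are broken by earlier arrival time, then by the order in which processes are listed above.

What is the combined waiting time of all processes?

47

Timeline: | P1 0-5 | P2 5-18 | P3 18-32 | P4 32-39 |
Completion: P1=5  P2=18  P3=32  P4=39
Turnaround (C−A): P1=5  P2=17  P3=30  P4=34
Waiting = turnaround − burst: P1=0, P2=4, P3=16, P4=27
Total waiting = 0 + 4 + 16 + 27 = 47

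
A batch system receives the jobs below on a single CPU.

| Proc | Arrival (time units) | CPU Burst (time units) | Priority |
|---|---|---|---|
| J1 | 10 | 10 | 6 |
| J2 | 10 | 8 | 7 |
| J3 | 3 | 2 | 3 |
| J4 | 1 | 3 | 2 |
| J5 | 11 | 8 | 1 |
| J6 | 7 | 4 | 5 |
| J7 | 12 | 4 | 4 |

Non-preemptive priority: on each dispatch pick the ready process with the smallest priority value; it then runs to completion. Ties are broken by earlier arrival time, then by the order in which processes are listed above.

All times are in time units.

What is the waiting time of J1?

13

Gantt: | idle 0-1 | J4 1-4 | J3 4-6 | idle 6-7 | J6 7-11 | J5 11-19 | J7 19-23 | J1 23-33 | J2 33-41 |
Completion: J1=33  J2=41  J3=6  J4=4  J5=19  J6=11  J7=23
Turnaround (C−A): J1=23  J2=31  J3=3  J4=3  J5=8  J6=4  J7=11
Waiting(J1) = turnaround − burst = 23 − 10 = 13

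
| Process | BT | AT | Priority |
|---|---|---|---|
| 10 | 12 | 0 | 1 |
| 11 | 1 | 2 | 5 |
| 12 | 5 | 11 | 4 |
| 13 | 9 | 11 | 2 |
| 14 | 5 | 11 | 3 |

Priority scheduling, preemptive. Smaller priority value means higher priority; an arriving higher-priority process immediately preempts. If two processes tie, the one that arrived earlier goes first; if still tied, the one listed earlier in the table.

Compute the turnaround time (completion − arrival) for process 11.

30

Timeline: | 10 0-12 | 13 12-21 | 14 21-26 | 12 26-31 | 11 31-32 |
Completion: 10=12  11=32  12=31  13=21  14=26
Turnaround (C−A): 10=12  11=30  12=20  13=10  14=15
Turnaround(11) = completion − arrival = 32 − 2 = 30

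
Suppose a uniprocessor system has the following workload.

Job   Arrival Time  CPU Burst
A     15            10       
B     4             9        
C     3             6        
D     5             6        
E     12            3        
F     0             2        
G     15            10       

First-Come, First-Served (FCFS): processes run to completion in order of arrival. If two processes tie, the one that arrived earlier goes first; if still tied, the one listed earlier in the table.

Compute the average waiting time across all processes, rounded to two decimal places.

Gantt: | F 0-2 | idle 2-3 | C 3-9 | B 9-18 | D 18-24 | E 24-27 | A 27-37 | G 37-47 |
Completion: A=37  B=18  C=9  D=24  E=27  F=2  G=47
Waiting times: A=12, B=5, C=0, D=13, E=12, F=0, G=22
Average waiting = (12+5+0+13+12+0+22) / 7 = 64/7 = 9.14

9.14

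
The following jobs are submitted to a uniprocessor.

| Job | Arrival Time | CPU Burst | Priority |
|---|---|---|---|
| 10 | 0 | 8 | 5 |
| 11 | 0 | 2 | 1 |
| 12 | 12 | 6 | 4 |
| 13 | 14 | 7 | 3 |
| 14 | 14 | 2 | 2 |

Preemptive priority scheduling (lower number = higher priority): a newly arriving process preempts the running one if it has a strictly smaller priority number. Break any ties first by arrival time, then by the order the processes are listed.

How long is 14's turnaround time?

Gantt: | 11 0-2 | 10 2-10 | idle 10-12 | 12 12-14 | 14 14-16 | 13 16-23 | 12 23-27 |
Completion: 10=10  11=2  12=27  13=23  14=16
Turnaround(14) = completion − arrival = 16 − 14 = 2

2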